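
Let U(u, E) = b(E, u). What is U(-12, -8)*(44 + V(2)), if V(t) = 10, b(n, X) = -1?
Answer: -54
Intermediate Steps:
U(u, E) = -1
U(-12, -8)*(44 + V(2)) = -(44 + 10) = -1*54 = -54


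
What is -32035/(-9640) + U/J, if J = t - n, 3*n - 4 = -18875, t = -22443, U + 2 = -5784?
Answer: 171968315/46713512 ≈ 3.6813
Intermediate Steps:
U = -5786 (U = -2 - 5784 = -5786)
n = -18871/3 (n = 4/3 + (1/3)*(-18875) = 4/3 - 18875/3 = -18871/3 ≈ -6290.3)
J = -48458/3 (J = -22443 - 1*(-18871/3) = -22443 + 18871/3 = -48458/3 ≈ -16153.)
-32035/(-9640) + U/J = -32035/(-9640) - 5786/(-48458/3) = -32035*(-1/9640) - 5786*(-3/48458) = 6407/1928 + 8679/24229 = 171968315/46713512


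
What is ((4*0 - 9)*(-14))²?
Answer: 15876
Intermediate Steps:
((4*0 - 9)*(-14))² = ((0 - 9)*(-14))² = (-9*(-14))² = 126² = 15876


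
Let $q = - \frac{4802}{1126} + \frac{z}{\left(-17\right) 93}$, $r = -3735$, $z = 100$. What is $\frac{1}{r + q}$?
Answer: $- \frac{890103}{3328386986} \approx -0.00026743$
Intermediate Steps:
$q = - \frac{3852281}{890103}$ ($q = - \frac{4802}{1126} + \frac{100}{\left(-17\right) 93} = \left(-4802\right) \frac{1}{1126} + \frac{100}{-1581} = - \frac{2401}{563} + 100 \left(- \frac{1}{1581}\right) = - \frac{2401}{563} - \frac{100}{1581} = - \frac{3852281}{890103} \approx -4.3279$)
$\frac{1}{r + q} = \frac{1}{-3735 - \frac{3852281}{890103}} = \frac{1}{- \frac{3328386986}{890103}} = - \frac{890103}{3328386986}$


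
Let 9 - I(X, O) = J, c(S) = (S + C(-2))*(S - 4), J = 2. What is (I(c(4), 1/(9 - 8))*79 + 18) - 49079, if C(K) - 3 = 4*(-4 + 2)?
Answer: -48508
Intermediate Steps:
C(K) = -5 (C(K) = 3 + 4*(-4 + 2) = 3 + 4*(-2) = 3 - 8 = -5)
c(S) = (-5 + S)*(-4 + S) (c(S) = (S - 5)*(S - 4) = (-5 + S)*(-4 + S))
I(X, O) = 7 (I(X, O) = 9 - 1*2 = 9 - 2 = 7)
(I(c(4), 1/(9 - 8))*79 + 18) - 49079 = (7*79 + 18) - 49079 = (553 + 18) - 49079 = 571 - 49079 = -48508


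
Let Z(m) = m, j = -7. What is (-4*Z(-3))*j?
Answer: -84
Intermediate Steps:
(-4*Z(-3))*j = -4*(-3)*(-7) = 12*(-7) = -84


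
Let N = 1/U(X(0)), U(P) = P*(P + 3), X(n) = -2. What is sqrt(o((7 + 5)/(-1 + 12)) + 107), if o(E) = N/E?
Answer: sqrt(15342)/12 ≈ 10.322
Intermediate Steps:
U(P) = P*(3 + P)
N = -1/2 (N = 1/(-2*(3 - 2)) = 1/(-2*1) = 1/(-2) = -1/2 ≈ -0.50000)
o(E) = -1/(2*E)
sqrt(o((7 + 5)/(-1 + 12)) + 107) = sqrt(-(-1 + 12)/(7 + 5)/2 + 107) = sqrt(-1/(2*(12/11)) + 107) = sqrt(-1/(2*(12*(1/11))) + 107) = sqrt(-1/(2*12/11) + 107) = sqrt(-1/2*11/12 + 107) = sqrt(-11/24 + 107) = sqrt(2557/24) = sqrt(15342)/12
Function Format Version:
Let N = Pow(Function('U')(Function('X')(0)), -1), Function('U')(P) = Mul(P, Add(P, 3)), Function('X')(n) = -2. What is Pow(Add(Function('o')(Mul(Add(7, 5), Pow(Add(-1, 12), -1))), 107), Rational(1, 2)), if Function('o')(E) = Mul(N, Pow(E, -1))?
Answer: Mul(Rational(1, 12), Pow(15342, Rational(1, 2))) ≈ 10.322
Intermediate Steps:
Function('U')(P) = Mul(P, Add(3, P))
N = Rational(-1, 2) (N = Pow(Mul(-2, Add(3, -2)), -1) = Pow(Mul(-2, 1), -1) = Pow(-2, -1) = Rational(-1, 2) ≈ -0.50000)
Function('o')(E) = Mul(Rational(-1, 2), Pow(E, -1))
Pow(Add(Function('o')(Mul(Add(7, 5), Pow(Add(-1, 12), -1))), 107), Rational(1, 2)) = Pow(Add(Mul(Rational(-1, 2), Pow(Mul(Add(7, 5), Pow(Add(-1, 12), -1)), -1)), 107), Rational(1, 2)) = Pow(Add(Mul(Rational(-1, 2), Pow(Mul(12, Pow(11, -1)), -1)), 107), Rational(1, 2)) = Pow(Add(Mul(Rational(-1, 2), Pow(Mul(12, Rational(1, 11)), -1)), 107), Rational(1, 2)) = Pow(Add(Mul(Rational(-1, 2), Pow(Rational(12, 11), -1)), 107), Rational(1, 2)) = Pow(Add(Mul(Rational(-1, 2), Rational(11, 12)), 107), Rational(1, 2)) = Pow(Add(Rational(-11, 24), 107), Rational(1, 2)) = Pow(Rational(2557, 24), Rational(1, 2)) = Mul(Rational(1, 12), Pow(15342, Rational(1, 2)))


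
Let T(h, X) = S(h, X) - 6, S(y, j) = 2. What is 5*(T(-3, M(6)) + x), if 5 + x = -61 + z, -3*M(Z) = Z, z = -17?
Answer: -435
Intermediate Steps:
M(Z) = -Z/3
T(h, X) = -4 (T(h, X) = 2 - 6 = -4)
x = -83 (x = -5 + (-61 - 17) = -5 - 78 = -83)
5*(T(-3, M(6)) + x) = 5*(-4 - 83) = 5*(-87) = -435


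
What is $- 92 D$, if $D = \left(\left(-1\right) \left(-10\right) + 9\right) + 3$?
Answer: $-2024$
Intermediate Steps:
$D = 22$ ($D = \left(10 + 9\right) + 3 = 19 + 3 = 22$)
$- 92 D = \left(-92\right) 22 = -2024$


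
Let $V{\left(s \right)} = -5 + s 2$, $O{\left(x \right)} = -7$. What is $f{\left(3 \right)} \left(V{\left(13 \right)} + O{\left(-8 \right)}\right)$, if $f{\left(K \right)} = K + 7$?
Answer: $140$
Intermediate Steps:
$f{\left(K \right)} = 7 + K$
$V{\left(s \right)} = -5 + 2 s$
$f{\left(3 \right)} \left(V{\left(13 \right)} + O{\left(-8 \right)}\right) = \left(7 + 3\right) \left(\left(-5 + 2 \cdot 13\right) - 7\right) = 10 \left(\left(-5 + 26\right) - 7\right) = 10 \left(21 - 7\right) = 10 \cdot 14 = 140$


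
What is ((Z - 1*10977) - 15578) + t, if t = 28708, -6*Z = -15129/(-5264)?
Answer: 22661741/10528 ≈ 2152.5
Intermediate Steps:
Z = -5043/10528 (Z = -(-5043)/(2*(-5264)) = -(-5043)*(-1)/(2*5264) = -⅙*15129/5264 = -5043/10528 ≈ -0.47901)
((Z - 1*10977) - 15578) + t = ((-5043/10528 - 1*10977) - 15578) + 28708 = ((-5043/10528 - 10977) - 15578) + 28708 = (-115570899/10528 - 15578) + 28708 = -279576083/10528 + 28708 = 22661741/10528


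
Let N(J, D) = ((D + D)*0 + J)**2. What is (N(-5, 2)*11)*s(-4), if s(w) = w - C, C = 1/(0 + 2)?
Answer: -2475/2 ≈ -1237.5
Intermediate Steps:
N(J, D) = J**2 (N(J, D) = ((2*D)*0 + J)**2 = (0 + J)**2 = J**2)
C = 1/2 ≈ 0.50000
s(w) = -1/2 + w (s(w) = w - 1*1/2 = w - 1/2 = -1/2 + w)
(N(-5, 2)*11)*s(-4) = ((-5)**2*11)*(-1/2 - 4) = (25*11)*(-9/2) = 275*(-9/2) = -2475/2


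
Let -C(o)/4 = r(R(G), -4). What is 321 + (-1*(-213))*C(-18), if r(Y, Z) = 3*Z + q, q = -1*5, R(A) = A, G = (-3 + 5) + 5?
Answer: 14805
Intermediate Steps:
G = 7 (G = 2 + 5 = 7)
q = -5
r(Y, Z) = -5 + 3*Z (r(Y, Z) = 3*Z - 5 = -5 + 3*Z)
C(o) = 68 (C(o) = -4*(-5 + 3*(-4)) = -4*(-5 - 12) = -4*(-17) = 68)
321 + (-1*(-213))*C(-18) = 321 - 1*(-213)*68 = 321 + 213*68 = 321 + 14484 = 14805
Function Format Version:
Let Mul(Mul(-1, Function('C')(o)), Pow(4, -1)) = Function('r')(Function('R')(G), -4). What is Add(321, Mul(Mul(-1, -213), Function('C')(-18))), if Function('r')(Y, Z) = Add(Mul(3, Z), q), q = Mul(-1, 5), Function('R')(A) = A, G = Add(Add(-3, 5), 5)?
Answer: 14805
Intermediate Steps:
G = 7 (G = Add(2, 5) = 7)
q = -5
Function('r')(Y, Z) = Add(-5, Mul(3, Z)) (Function('r')(Y, Z) = Add(Mul(3, Z), -5) = Add(-5, Mul(3, Z)))
Function('C')(o) = 68 (Function('C')(o) = Mul(-4, Add(-5, Mul(3, -4))) = Mul(-4, Add(-5, -12)) = Mul(-4, -17) = 68)
Add(321, Mul(Mul(-1, -213), Function('C')(-18))) = Add(321, Mul(Mul(-1, -213), 68)) = Add(321, Mul(213, 68)) = Add(321, 14484) = 14805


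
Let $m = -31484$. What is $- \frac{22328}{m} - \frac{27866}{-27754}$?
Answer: $\frac{187128057}{109225867} \approx 1.7132$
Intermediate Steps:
$- \frac{22328}{m} - \frac{27866}{-27754} = - \frac{22328}{-31484} - \frac{27866}{-27754} = \left(-22328\right) \left(- \frac{1}{31484}\right) - - \frac{13933}{13877} = \frac{5582}{7871} + \frac{13933}{13877} = \frac{187128057}{109225867}$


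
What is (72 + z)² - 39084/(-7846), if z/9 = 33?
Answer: 534179145/3923 ≈ 1.3617e+5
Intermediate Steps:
z = 297 (z = 9*33 = 297)
(72 + z)² - 39084/(-7846) = (72 + 297)² - 39084/(-7846) = 369² - 39084*(-1)/7846 = 136161 - 1*(-19542/3923) = 136161 + 19542/3923 = 534179145/3923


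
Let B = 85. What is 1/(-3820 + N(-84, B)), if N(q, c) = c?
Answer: -1/3735 ≈ -0.00026774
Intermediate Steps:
1/(-3820 + N(-84, B)) = 1/(-3820 + 85) = 1/(-3735) = -1/3735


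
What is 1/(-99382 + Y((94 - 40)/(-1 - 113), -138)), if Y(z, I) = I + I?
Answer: -1/99658 ≈ -1.0034e-5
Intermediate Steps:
Y(z, I) = 2*I
1/(-99382 + Y((94 - 40)/(-1 - 113), -138)) = 1/(-99382 + 2*(-138)) = 1/(-99382 - 276) = 1/(-99658) = -1/99658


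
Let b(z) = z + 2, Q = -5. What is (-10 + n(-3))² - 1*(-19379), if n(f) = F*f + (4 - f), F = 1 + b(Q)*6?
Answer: 21683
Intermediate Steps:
b(z) = 2 + z
F = -17 (F = 1 + (2 - 5)*6 = 1 - 3*6 = 1 - 18 = -17)
n(f) = 4 - 18*f (n(f) = -17*f + (4 - f) = 4 - 18*f)
(-10 + n(-3))² - 1*(-19379) = (-10 + (4 - 18*(-3)))² - 1*(-19379) = (-10 + (4 + 54))² + 19379 = (-10 + 58)² + 19379 = 48² + 19379 = 2304 + 19379 = 21683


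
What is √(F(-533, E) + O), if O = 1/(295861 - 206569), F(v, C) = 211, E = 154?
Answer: √420579003999/44646 ≈ 14.526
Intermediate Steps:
O = 1/89292 ≈ 1.1199e-5
√(F(-533, E) + O) = √(211 + 1/89292) = √(18840613/89292) = √420579003999/44646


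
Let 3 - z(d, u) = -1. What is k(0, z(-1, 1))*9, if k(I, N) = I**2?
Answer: 0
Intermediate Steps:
z(d, u) = 4 (z(d, u) = 3 - 1*(-1) = 3 + 1 = 4)
k(0, z(-1, 1))*9 = 0**2*9 = 0*9 = 0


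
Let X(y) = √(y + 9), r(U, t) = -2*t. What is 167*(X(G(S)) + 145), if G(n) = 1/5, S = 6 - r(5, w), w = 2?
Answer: 24215 + 167*√230/5 ≈ 24722.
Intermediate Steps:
S = 10 (S = 6 - (-2)*2 = 6 - 1*(-4) = 6 + 4 = 10)
G(n) = ⅕
X(y) = √(9 + y)
167*(X(G(S)) + 145) = 167*(√(9 + ⅕) + 145) = 167*(√(46/5) + 145) = 167*(√230/5 + 145) = 167*(145 + √230/5) = 24215 + 167*√230/5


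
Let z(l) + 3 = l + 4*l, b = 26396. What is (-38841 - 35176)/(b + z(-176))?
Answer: -74017/25513 ≈ -2.9011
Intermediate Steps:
z(l) = -3 + 5*l (z(l) = -3 + (l + 4*l) = -3 + 5*l)
(-38841 - 35176)/(b + z(-176)) = (-38841 - 35176)/(26396 + (-3 + 5*(-176))) = -74017/(26396 + (-3 - 880)) = -74017/(26396 - 883) = -74017/25513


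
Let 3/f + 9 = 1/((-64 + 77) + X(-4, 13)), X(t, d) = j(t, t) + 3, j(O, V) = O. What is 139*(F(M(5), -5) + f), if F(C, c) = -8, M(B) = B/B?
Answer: -123988/107 ≈ -1158.8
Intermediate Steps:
M(B) = 1
X(t, d) = 3 + t (X(t, d) = t + 3 = 3 + t)
f = -36/107 (f = 3/(-9 + 1/((-64 + 77) + (3 - 4))) = 3/(-9 + 1/(13 - 1)) = 3/(-9 + 1/12) = 3/(-107/12) = 3*(-12/107) = -36/107 ≈ -0.33645)
139*(F(M(5), -5) + f) = 139*(-8 - 36/107) = 139*(-892/107) = -123988/107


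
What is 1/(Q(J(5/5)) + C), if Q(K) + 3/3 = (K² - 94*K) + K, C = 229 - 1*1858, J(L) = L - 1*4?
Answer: -1/1342 ≈ -0.00074516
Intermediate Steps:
J(L) = -4 + L (J(L) = L - 4 = -4 + L)
C = -1629 (C = 229 - 1858 = -1629)
Q(K) = -1 + K² - 93*K (Q(K) = -1 + ((K² - 94*K) + K) = -1 + (K² - 93*K) = -1 + K² - 93*K)
1/(Q(J(5/5)) + C) = 1/((-1 + (-4 + 5/5)² - 93*(-4 + 5/5)) - 1629) = 1/((-1 + (-4 + 5*(⅕))² - 93*(-4 + 5*(⅕))) - 1629) = 1/((-1 + (-4 + 1)² - 93*(-4 + 1)) - 1629) = 1/((-1 + (-3)² - 93*(-3)) - 1629) = 1/((-1 + 9 + 279) - 1629) = 1/(287 - 1629) = 1/(-1342) = -1/1342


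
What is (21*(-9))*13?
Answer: -2457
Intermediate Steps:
(21*(-9))*13 = -189*13 = -2457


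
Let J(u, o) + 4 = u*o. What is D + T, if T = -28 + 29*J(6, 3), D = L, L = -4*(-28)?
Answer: 490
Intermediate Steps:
J(u, o) = -4 + o*u (J(u, o) = -4 + u*o = -4 + o*u)
L = 112
D = 112
T = 378 (T = -28 + 29*(-4 + 3*6) = -28 + 29*(-4 + 18) = -28 + 29*14 = -28 + 406 = 378)
D + T = 112 + 378 = 490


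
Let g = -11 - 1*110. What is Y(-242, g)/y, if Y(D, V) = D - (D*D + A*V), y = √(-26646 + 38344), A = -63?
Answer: -66429*√11698/11698 ≈ -614.19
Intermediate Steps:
y = √11698 ≈ 108.16
g = -121 (g = -11 - 110 = -121)
Y(D, V) = D - D² + 63*V (Y(D, V) = D - (D*D - 63*V) = D - (D² - 63*V) = D + (-D² + 63*V) = D - D² + 63*V)
Y(-242, g)/y = (-242 - 1*(-242)² + 63*(-121))/(√11698) = (-242 - 1*58564 - 7623)*(√11698/11698) = (-242 - 58564 - 7623)*(√11698/11698) = -66429*√11698/11698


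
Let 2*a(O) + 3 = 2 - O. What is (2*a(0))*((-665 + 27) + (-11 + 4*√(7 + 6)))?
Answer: 649 - 4*√13 ≈ 634.58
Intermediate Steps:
a(O) = -½ - O/2 (a(O) = -3/2 + (2 - O)/2 = -3/2 + (1 - O/2) = -½ - O/2)
(2*a(0))*((-665 + 27) + (-11 + 4*√(7 + 6))) = (2*(-½ - ½*0))*((-665 + 27) + (-11 + 4*√(7 + 6))) = (2*(-½ + 0))*(-638 + (-11 + 4*√13)) = (2*(-½))*(-649 + 4*√13) = -(-649 + 4*√13) = 649 - 4*√13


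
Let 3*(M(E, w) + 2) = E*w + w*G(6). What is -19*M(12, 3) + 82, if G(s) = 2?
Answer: -146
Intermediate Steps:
M(E, w) = -2 + 2*w/3 + E*w/3 (M(E, w) = -2 + (E*w + w*2)/3 = -2 + (E*w + 2*w)/3 = -2 + (2*w + E*w)/3 = -2 + (2*w/3 + E*w/3) = -2 + 2*w/3 + E*w/3)
-19*M(12, 3) + 82 = -19*(-2 + (⅔)*3 + (⅓)*12*3) + 82 = -19*(-2 + 2 + 12) + 82 = -19*12 + 82 = -228 + 82 = -146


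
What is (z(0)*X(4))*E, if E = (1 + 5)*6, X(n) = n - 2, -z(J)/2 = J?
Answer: 0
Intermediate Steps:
z(J) = -2*J
X(n) = -2 + n
E = 36 (E = 6*6 = 36)
(z(0)*X(4))*E = ((-2*0)*(-2 + 4))*36 = (0*2)*36 = 0*36 = 0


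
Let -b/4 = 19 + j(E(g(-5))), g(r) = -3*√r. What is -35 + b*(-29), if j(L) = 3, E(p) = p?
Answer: 2517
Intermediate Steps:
b = -88 (b = -4*(19 + 3) = -4*22 = -88)
-35 + b*(-29) = -35 - 88*(-29) = -35 + 2552 = 2517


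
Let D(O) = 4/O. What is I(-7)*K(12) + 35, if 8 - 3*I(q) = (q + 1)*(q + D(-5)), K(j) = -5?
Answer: 299/3 ≈ 99.667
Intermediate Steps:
I(q) = 8/3 - (1 + q)*(-⅘ + q)/3 (I(q) = 8/3 - (q + 1)*(q + 4/(-5))/3 = 8/3 - (1 + q)*(q + 4*(-⅕))/3 = 8/3 - (1 + q)*(q - ⅘)/3 = 8/3 - (1 + q)*(-⅘ + q)/3)
I(-7)*K(12) + 35 = (44/15 - ⅓*(-7)² - 1/15*(-7))*(-5) + 35 = (44/15 - ⅓*49 + 7/15)*(-5) + 35 = (44/15 - 49/3 + 7/15)*(-5) + 35 = -194/15*(-5) + 35 = 194/3 + 35 = 299/3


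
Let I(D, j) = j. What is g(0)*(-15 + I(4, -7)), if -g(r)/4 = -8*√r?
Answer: 0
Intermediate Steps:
g(r) = 32*√r (g(r) = -(-32)*√r = 32*√r)
g(0)*(-15 + I(4, -7)) = (32*√0)*(-15 - 7) = (32*0)*(-22) = 0*(-22) = 0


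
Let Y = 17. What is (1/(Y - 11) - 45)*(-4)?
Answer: 538/3 ≈ 179.33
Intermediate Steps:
(1/(Y - 11) - 45)*(-4) = (1/(17 - 11) - 45)*(-4) = (1/6 - 45)*(-4) = (⅙ - 45)*(-4) = -269/6*(-4) = 538/3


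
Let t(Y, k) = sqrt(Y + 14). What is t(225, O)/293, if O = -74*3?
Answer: sqrt(239)/293 ≈ 0.052763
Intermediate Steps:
O = -222
t(Y, k) = sqrt(14 + Y)
t(225, O)/293 = sqrt(14 + 225)/293 = sqrt(239)*(1/293) = sqrt(239)/293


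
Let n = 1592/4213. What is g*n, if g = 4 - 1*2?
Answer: 3184/4213 ≈ 0.75576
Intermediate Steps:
n = 1592/4213 (n = 1592*(1/4213) = 1592/4213 ≈ 0.37788)
g = 2 (g = 4 - 2 = 2)
g*n = 2*(1592/4213) = 3184/4213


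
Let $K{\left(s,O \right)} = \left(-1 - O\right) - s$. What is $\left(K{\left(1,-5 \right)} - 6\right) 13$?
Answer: $-39$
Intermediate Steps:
$K{\left(s,O \right)} = -1 - O - s$
$\left(K{\left(1,-5 \right)} - 6\right) 13 = \left(\left(-1 - -5 - 1\right) - 6\right) 13 = \left(\left(-1 + 5 - 1\right) - 6\right) 13 = \left(3 - 6\right) 13 = \left(-3\right) 13 = -39$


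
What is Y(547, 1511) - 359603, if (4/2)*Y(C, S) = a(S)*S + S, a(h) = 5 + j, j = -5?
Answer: -717695/2 ≈ -3.5885e+5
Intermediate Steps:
a(h) = 0 (a(h) = 5 - 5 = 0)
Y(C, S) = S/2 (Y(C, S) = (0*S + S)/2 = (0 + S)/2 = S/2)
Y(547, 1511) - 359603 = (½)*1511 - 359603 = 1511/2 - 359603 = -717695/2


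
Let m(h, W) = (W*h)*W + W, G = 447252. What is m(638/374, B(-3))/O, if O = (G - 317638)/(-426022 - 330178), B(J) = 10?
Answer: -1160767000/1101719 ≈ -1053.6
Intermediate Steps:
m(h, W) = W + h*W**2 (m(h, W) = h*W**2 + W = W + h*W**2)
O = -64807/378100 (O = (447252 - 317638)/(-426022 - 330178) = 129614/(-756200) = 129614*(-1/756200) = -64807/378100 ≈ -0.17140)
m(638/374, B(-3))/O = (10*(1 + 10*(638/374)))/(-64807/378100) = (10*(1 + 10*(638*(1/374))))*(-378100/64807) = (10*(1 + 10*(29/17)))*(-378100/64807) = (10*(1 + 290/17))*(-378100/64807) = (10*(307/17))*(-378100/64807) = (3070/17)*(-378100/64807) = -1160767000/1101719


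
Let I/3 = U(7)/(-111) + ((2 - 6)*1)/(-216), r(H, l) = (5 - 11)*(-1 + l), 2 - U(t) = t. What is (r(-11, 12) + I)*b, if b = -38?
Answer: 832751/333 ≈ 2500.8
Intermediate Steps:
U(t) = 2 - t
r(H, l) = 6 - 6*l (r(H, l) = -6*(-1 + l) = 6 - 6*l)
I = 127/666 (I = 3*((2 - 1*7)/(-111) + ((2 - 6)*1)/(-216)) = 3*((2 - 7)*(-1/111) - 4*1*(-1/216)) = 3*(-5*(-1/111) - 4*(-1/216)) = 3*(5/111 + 1/54) = 3*(127/1998) = 127/666 ≈ 0.19069)
(r(-11, 12) + I)*b = ((6 - 6*12) + 127/666)*(-38) = ((6 - 72) + 127/666)*(-38) = (-66 + 127/666)*(-38) = -43829/666*(-38) = 832751/333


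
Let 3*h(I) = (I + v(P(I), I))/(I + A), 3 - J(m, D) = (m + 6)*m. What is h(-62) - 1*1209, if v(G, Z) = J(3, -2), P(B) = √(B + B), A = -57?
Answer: -431527/357 ≈ -1208.8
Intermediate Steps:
J(m, D) = 3 - m*(6 + m) (J(m, D) = 3 - (m + 6)*m = 3 - (6 + m)*m = 3 - m*(6 + m))
P(B) = √2*√B (P(B) = √(2*B) = √2*√B)
v(G, Z) = -24 (v(G, Z) = 3 - 1*3² - 6*3 = 3 - 1*9 - 18 = 3 - 9 - 18 = -24)
h(I) = (-24 + I)/(3*(-57 + I)) (h(I) = ((I - 24)/(I - 57))/3 = ((-24 + I)/(-57 + I))/3 = (-24 + I)/(3*(-57 + I)))
h(-62) - 1*1209 = (-24 - 62)/(3*(-57 - 62)) - 1*1209 = (⅓)*(-86)/(-119) - 1209 = (⅓)*(-1/119)*(-86) - 1209 = 86/357 - 1209 = -431527/357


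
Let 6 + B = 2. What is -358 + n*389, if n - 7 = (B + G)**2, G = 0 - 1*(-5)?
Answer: 2754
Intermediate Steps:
B = -4 (B = -6 + 2 = -4)
G = 5 (G = 0 + 5 = 5)
n = 8 (n = 7 + (-4 + 5)**2 = 7 + 1**2 = 7 + 1 = 8)
-358 + n*389 = -358 + 8*389 = -358 + 3112 = 2754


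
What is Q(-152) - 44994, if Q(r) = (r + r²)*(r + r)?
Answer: -7022402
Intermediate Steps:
Q(r) = 2*r*(r + r²) (Q(r) = (r + r²)*(2*r) = 2*r*(r + r²))
Q(-152) - 44994 = 2*(-152)²*(1 - 152) - 44994 = 2*23104*(-151) - 44994 = -6977408 - 44994 = -7022402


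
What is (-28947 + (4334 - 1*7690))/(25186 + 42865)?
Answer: -32303/68051 ≈ -0.47469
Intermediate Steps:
(-28947 + (4334 - 1*7690))/(25186 + 42865) = (-28947 + (4334 - 7690))/68051 = (-28947 - 3356)*(1/68051) = -32303*1/68051 = -32303/68051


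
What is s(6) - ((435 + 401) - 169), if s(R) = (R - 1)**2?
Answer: -642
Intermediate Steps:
s(R) = (-1 + R)**2
s(6) - ((435 + 401) - 169) = (-1 + 6)**2 - ((435 + 401) - 169) = 5**2 - (836 - 169) = 25 - 1*667 = 25 - 667 = -642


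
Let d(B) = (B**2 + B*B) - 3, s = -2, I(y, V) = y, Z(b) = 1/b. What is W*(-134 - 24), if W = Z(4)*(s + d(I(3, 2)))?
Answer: -1027/2 ≈ -513.50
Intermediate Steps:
d(B) = -3 + 2*B**2 (d(B) = (B**2 + B**2) - 3 = 2*B**2 - 3 = -3 + 2*B**2)
W = 13/4 (W = (-2 + (-3 + 2*3**2))/4 = (-2 + (-3 + 2*9))/4 = (-2 + (-3 + 18))/4 = (-2 + 15)/4 = (1/4)*13 = 13/4 ≈ 3.2500)
W*(-134 - 24) = 13*(-134 - 24)/4 = (13/4)*(-158) = -1027/2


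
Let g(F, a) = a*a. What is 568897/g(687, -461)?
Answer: 568897/212521 ≈ 2.6769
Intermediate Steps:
g(F, a) = a²
568897/g(687, -461) = 568897/((-461)²) = 568897/212521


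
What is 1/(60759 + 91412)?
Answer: 1/152171 ≈ 6.5716e-6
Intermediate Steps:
1/(60759 + 91412) = 1/152171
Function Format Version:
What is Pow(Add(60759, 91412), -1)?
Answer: Rational(1, 152171) ≈ 6.5716e-6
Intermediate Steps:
Pow(Add(60759, 91412), -1) = Pow(152171, -1) = Rational(1, 152171)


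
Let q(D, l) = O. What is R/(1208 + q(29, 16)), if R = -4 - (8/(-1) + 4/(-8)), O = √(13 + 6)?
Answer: 1812/486415 - 3*√19/972830 ≈ 0.0037118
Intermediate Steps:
O = √19 ≈ 4.3589
q(D, l) = √19
R = 9/2 (R = -4 - (8*(-1) + 4*(-⅛)) = -4 - (-8 - ½) = -4 - 1*(-17/2) = -4 + 17/2 = 9/2 ≈ 4.5000)
R/(1208 + q(29, 16)) = 9/(2*(1208 + √19))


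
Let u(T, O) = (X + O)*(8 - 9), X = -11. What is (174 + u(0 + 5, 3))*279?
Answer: 50778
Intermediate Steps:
u(T, O) = 11 - O (u(T, O) = (-11 + O)*(8 - 9) = (-11 + O)*(-1) = 11 - O)
(174 + u(0 + 5, 3))*279 = (174 + (11 - 1*3))*279 = (174 + (11 - 3))*279 = (174 + 8)*279 = 182*279 = 50778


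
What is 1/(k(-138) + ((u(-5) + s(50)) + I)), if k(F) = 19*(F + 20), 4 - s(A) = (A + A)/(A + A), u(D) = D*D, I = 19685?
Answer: 1/17471 ≈ 5.7238e-5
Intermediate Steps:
u(D) = D²
s(A) = 3 (s(A) = 4 - (A + A)/(A + A) = 4 - 2*A/(2*A) = 4 - 2*A*1/(2*A) = 4 - 1*1 = 4 - 1 = 3)
k(F) = 380 + 19*F (k(F) = 19*(20 + F) = 380 + 19*F)
1/(k(-138) + ((u(-5) + s(50)) + I)) = 1/((380 + 19*(-138)) + (((-5)² + 3) + 19685)) = 1/((380 - 2622) + ((25 + 3) + 19685)) = 1/(-2242 + (28 + 19685)) = 1/(-2242 + 19713) = 1/17471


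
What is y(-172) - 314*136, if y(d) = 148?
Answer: -42556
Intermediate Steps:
y(-172) - 314*136 = 148 - 314*136 = 148 - 1*42704 = 148 - 42704 = -42556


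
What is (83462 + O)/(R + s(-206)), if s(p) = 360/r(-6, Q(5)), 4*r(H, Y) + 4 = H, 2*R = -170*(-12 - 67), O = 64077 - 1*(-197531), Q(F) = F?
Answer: 345070/6571 ≈ 52.514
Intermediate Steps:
O = 261608 (O = 64077 + 197531 = 261608)
R = 6715 (R = (-170*(-12 - 67))/2 = (-170*(-79))/2 = (½)*13430 = 6715)
r(H, Y) = -1 + H/4
s(p) = -144 (s(p) = 360/(-1 + (¼)*(-6)) = 360/(-1 - 3/2) = 360/(-5/2) = 360*(-⅖) = -144)
(83462 + O)/(R + s(-206)) = (83462 + 261608)/(6715 - 144) = 345070/6571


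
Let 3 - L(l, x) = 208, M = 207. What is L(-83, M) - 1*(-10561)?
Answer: 10356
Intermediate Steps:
L(l, x) = -205 (L(l, x) = 3 - 1*208 = 3 - 208 = -205)
L(-83, M) - 1*(-10561) = -205 - 1*(-10561) = -205 + 10561 = 10356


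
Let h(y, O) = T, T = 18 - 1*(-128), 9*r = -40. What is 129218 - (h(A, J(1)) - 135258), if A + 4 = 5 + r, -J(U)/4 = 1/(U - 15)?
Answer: 264330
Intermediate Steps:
r = -40/9 (r = (⅑)*(-40) = -40/9 ≈ -4.4444)
J(U) = -4/(-15 + U) (J(U) = -4/(U - 15) = -4/(-15 + U))
T = 146 (T = 18 + 128 = 146)
A = -31/9 (A = -4 + (5 - 40/9) = -4 + 5/9 = -31/9 ≈ -3.4444)
h(y, O) = 146
129218 - (h(A, J(1)) - 135258) = 129218 - (146 - 135258) = 129218 - 1*(-135112) = 129218 + 135112 = 264330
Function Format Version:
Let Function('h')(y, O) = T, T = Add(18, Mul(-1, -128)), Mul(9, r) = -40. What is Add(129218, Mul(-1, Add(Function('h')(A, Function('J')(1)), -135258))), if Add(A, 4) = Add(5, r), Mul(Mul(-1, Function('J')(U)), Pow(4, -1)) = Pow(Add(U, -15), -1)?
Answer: 264330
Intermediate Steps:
r = Rational(-40, 9) (r = Mul(Rational(1, 9), -40) = Rational(-40, 9) ≈ -4.4444)
Function('J')(U) = Mul(-4, Pow(Add(-15, U), -1)) (Function('J')(U) = Mul(-4, Pow(Add(U, -15), -1)) = Mul(-4, Pow(Add(-15, U), -1)))
T = 146 (T = Add(18, 128) = 146)
A = Rational(-31, 9) (A = Add(-4, Add(5, Rational(-40, 9))) = Add(-4, Rational(5, 9)) = Rational(-31, 9) ≈ -3.4444)
Function('h')(y, O) = 146
Add(129218, Mul(-1, Add(Function('h')(A, Function('J')(1)), -135258))) = Add(129218, Mul(-1, Add(146, -135258))) = Add(129218, Mul(-1, -135112)) = Add(129218, 135112) = 264330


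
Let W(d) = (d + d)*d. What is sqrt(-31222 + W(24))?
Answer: I*sqrt(30070) ≈ 173.41*I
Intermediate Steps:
W(d) = 2*d**2 (W(d) = (2*d)*d = 2*d**2)
sqrt(-31222 + W(24)) = sqrt(-31222 + 2*24**2) = sqrt(-31222 + 2*576) = sqrt(-31222 + 1152) = sqrt(-30070) = I*sqrt(30070)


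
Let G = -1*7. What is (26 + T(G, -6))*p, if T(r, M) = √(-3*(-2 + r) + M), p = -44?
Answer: -1144 - 44*√21 ≈ -1345.6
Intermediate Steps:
G = -7
T(r, M) = √(6 + M - 3*r) (T(r, M) = √((6 - 3*r) + M) = √(6 + M - 3*r))
(26 + T(G, -6))*p = (26 + √(6 - 6 - 3*(-7)))*(-44) = (26 + √(6 - 6 + 21))*(-44) = (26 + √21)*(-44) = -1144 - 44*√21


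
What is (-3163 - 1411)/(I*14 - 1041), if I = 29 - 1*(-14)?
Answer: 4574/439 ≈ 10.419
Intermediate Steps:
I = 43 (I = 29 + 14 = 43)
(-3163 - 1411)/(I*14 - 1041) = (-3163 - 1411)/(43*14 - 1041) = -4574/(602 - 1041) = -4574/(-439) = -4574*(-1/439) = 4574/439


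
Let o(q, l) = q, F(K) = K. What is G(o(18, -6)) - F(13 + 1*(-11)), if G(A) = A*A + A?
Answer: 340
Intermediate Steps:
G(A) = A + A² (G(A) = A² + A = A + A²)
G(o(18, -6)) - F(13 + 1*(-11)) = 18*(1 + 18) - (13 + 1*(-11)) = 18*19 - (13 - 11) = 342 - 1*2 = 342 - 2 = 340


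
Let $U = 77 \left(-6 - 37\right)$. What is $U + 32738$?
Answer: $29427$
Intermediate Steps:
$U = -3311$ ($U = 77 \left(-43\right) = -3311$)
$U + 32738 = -3311 + 32738 = 29427$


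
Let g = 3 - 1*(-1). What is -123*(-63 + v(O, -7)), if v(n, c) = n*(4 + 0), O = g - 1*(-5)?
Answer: 3321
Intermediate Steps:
g = 4 (g = 3 + 1 = 4)
O = 9 (O = 4 - 1*(-5) = 4 + 5 = 9)
v(n, c) = 4*n (v(n, c) = n*4 = 4*n)
-123*(-63 + v(O, -7)) = -123*(-63 + 4*9) = -123*(-63 + 36) = -123*(-27) = 3321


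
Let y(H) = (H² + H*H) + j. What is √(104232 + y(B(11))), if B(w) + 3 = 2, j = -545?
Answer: 3*√11521 ≈ 322.01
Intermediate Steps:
B(w) = -1 (B(w) = -3 + 2 = -1)
y(H) = -545 + 2*H² (y(H) = (H² + H*H) - 545 = (H² + H²) - 545 = 2*H² - 545 = -545 + 2*H²)
√(104232 + y(B(11))) = √(104232 + (-545 + 2*(-1)²)) = √(104232 + (-545 + 2*1)) = √(104232 + (-545 + 2)) = √(104232 - 543) = √103689 = 3*√11521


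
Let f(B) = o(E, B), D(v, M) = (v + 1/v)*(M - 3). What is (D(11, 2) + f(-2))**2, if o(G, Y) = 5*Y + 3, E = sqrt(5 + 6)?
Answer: 39601/121 ≈ 327.28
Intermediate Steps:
E = sqrt(11) ≈ 3.3166
D(v, M) = (-3 + M)*(v + 1/v) (D(v, M) = (v + 1/v)*(-3 + M) = (-3 + M)*(v + 1/v))
o(G, Y) = 3 + 5*Y
f(B) = 3 + 5*B
(D(11, 2) + f(-2))**2 = ((-3 + 2 + 11**2*(-3 + 2))/11 + (3 + 5*(-2)))**2 = ((-3 + 2 + 121*(-1))/11 + (3 - 10))**2 = ((-3 + 2 - 121)/11 - 7)**2 = ((1/11)*(-122) - 7)**2 = (-122/11 - 7)**2 = (-199/11)**2 = 39601/121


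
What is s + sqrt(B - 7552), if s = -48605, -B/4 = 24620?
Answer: -48605 + 188*I*sqrt(3) ≈ -48605.0 + 325.63*I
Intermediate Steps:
B = -98480 (B = -4*24620 = -98480)
s + sqrt(B - 7552) = -48605 + sqrt(-98480 - 7552) = -48605 + sqrt(-106032) = -48605 + 188*I*sqrt(3)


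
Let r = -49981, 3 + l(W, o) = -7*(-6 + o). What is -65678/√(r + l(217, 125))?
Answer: 65678*I*√50817/50817 ≈ 291.35*I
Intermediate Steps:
l(W, o) = 39 - 7*o (l(W, o) = -3 - 7*(-6 + o) = -3 + (42 - 7*o) = 39 - 7*o)
-65678/√(r + l(217, 125)) = -65678/√(-49981 + (39 - 7*125)) = -65678/√(-49981 + (39 - 875)) = -65678/√(-49981 - 836) = -65678*(-I*√50817/50817) = -(-65678)*I*√50817/50817 = 65678*I*√50817/50817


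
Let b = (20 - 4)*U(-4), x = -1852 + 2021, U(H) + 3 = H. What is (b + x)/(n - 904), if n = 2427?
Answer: 57/1523 ≈ 0.037426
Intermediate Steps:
U(H) = -3 + H
x = 169
b = -112 (b = (20 - 4)*(-3 - 4) = 16*(-7) = -112)
(b + x)/(n - 904) = (-112 + 169)/(2427 - 904) = 57/1523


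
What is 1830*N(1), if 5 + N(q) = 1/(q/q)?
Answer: -7320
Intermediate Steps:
N(q) = -4 (N(q) = -5 + 1/(q/q) = -5 + 1/1 = -5 + 1 = -4)
1830*N(1) = 1830*(-4) = -7320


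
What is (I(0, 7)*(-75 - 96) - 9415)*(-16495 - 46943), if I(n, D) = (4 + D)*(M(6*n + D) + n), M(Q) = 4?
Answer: 1074576282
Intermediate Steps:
I(n, D) = (4 + D)*(4 + n)
(I(0, 7)*(-75 - 96) - 9415)*(-16495 - 46943) = ((16 + 4*7 + 4*0 + 7*0)*(-75 - 96) - 9415)*(-16495 - 46943) = ((16 + 28 + 0 + 0)*(-171) - 9415)*(-63438) = (44*(-171) - 9415)*(-63438) = (-7524 - 9415)*(-63438) = -16939*(-63438) = 1074576282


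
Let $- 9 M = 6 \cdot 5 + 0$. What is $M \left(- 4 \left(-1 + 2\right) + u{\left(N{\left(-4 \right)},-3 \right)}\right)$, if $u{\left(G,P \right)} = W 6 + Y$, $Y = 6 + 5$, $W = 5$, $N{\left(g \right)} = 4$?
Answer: $- \frac{370}{3} \approx -123.33$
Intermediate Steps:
$M = - \frac{10}{3}$ ($M = - \frac{6 \cdot 5 + 0}{9} = - \frac{30 + 0}{9} = \left(- \frac{1}{9}\right) 30 = - \frac{10}{3} \approx -3.3333$)
$Y = 11$
$u{\left(G,P \right)} = 41$ ($u{\left(G,P \right)} = 5 \cdot 6 + 11 = 30 + 11 = 41$)
$M \left(- 4 \left(-1 + 2\right) + u{\left(N{\left(-4 \right)},-3 \right)}\right) = - \frac{10 \left(- 4 \left(-1 + 2\right) + 41\right)}{3} = - \frac{10 \left(\left(-4\right) 1 + 41\right)}{3} = - \frac{10 \left(-4 + 41\right)}{3} = \left(- \frac{10}{3}\right) 37 = - \frac{370}{3}$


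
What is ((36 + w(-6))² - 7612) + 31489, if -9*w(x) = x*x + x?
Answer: 224497/9 ≈ 24944.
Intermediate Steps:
w(x) = -x/9 - x²/9 (w(x) = -(x*x + x)/9 = -(x² + x)/9 = -(x + x²)/9 = -x/9 - x²/9)
((36 + w(-6))² - 7612) + 31489 = ((36 - ⅑*(-6)*(1 - 6))² - 7612) + 31489 = ((36 - ⅑*(-6)*(-5))² - 7612) + 31489 = ((36 - 10/3)² - 7612) + 31489 = ((98/3)² - 7612) + 31489 = (9604/9 - 7612) + 31489 = -58904/9 + 31489 = 224497/9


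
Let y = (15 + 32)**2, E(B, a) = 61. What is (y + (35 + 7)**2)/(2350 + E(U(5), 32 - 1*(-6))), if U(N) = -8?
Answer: 3973/2411 ≈ 1.6479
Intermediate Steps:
y = 2209 (y = 47**2 = 2209)
(y + (35 + 7)**2)/(2350 + E(U(5), 32 - 1*(-6))) = (2209 + (35 + 7)**2)/(2350 + 61) = (2209 + 42**2)/2411 = (2209 + 1764)*(1/2411) = 3973*(1/2411) = 3973/2411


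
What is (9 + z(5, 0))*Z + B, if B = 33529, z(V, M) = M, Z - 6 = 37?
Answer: 33916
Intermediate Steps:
Z = 43 (Z = 6 + 37 = 43)
(9 + z(5, 0))*Z + B = (9 + 0)*43 + 33529 = 9*43 + 33529 = 387 + 33529 = 33916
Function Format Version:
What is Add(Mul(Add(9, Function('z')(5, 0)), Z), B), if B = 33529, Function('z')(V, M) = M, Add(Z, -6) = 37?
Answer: 33916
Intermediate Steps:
Z = 43 (Z = Add(6, 37) = 43)
Add(Mul(Add(9, Function('z')(5, 0)), Z), B) = Add(Mul(Add(9, 0), 43), 33529) = Add(Mul(9, 43), 33529) = Add(387, 33529) = 33916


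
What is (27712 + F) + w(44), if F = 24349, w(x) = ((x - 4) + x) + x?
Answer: 52189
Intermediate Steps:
w(x) = -4 + 3*x (w(x) = ((-4 + x) + x) + x = (-4 + 2*x) + x = -4 + 3*x)
(27712 + F) + w(44) = (27712 + 24349) + (-4 + 3*44) = 52061 + (-4 + 132) = 52061 + 128 = 52189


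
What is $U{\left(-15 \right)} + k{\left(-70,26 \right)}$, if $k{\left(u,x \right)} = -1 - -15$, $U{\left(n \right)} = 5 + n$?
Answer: $4$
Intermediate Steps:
$k{\left(u,x \right)} = 14$ ($k{\left(u,x \right)} = -1 + 15 = 14$)
$U{\left(-15 \right)} + k{\left(-70,26 \right)} = \left(5 - 15\right) + 14 = -10 + 14 = 4$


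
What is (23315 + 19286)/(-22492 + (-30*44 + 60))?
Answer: -42601/23752 ≈ -1.7936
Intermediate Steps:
(23315 + 19286)/(-22492 + (-30*44 + 60)) = 42601/(-22492 + (-1320 + 60)) = 42601/(-22492 - 1260) = 42601/(-23752) = 42601*(-1/23752) = -42601/23752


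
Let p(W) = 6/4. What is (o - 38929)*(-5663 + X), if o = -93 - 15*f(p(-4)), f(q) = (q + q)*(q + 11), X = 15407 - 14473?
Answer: 374390201/2 ≈ 1.8720e+8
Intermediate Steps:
X = 934
p(W) = 3/2 (p(W) = 6*(¼) = 3/2)
f(q) = 2*q*(11 + q) (f(q) = (2*q)*(11 + q) = 2*q*(11 + q))
o = -1311/2 (o = -93 - 30*3*(11 + 3/2)/2 = -93 - 30*3*25/(2*2) = -93 - 15*75/2 = -93 - 1125/2 = -1311/2 ≈ -655.50)
(o - 38929)*(-5663 + X) = (-1311/2 - 38929)*(-5663 + 934) = -79169/2*(-4729) = 374390201/2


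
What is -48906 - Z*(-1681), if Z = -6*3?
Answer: -79164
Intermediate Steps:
Z = -18
-48906 - Z*(-1681) = -48906 - (-18)*(-1681) = -48906 - 1*30258 = -48906 - 30258 = -79164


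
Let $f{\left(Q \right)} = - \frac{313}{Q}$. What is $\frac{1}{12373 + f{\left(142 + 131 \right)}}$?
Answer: $\frac{273}{3377516} \approx 8.0829 \cdot 10^{-5}$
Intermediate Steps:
$\frac{1}{12373 + f{\left(142 + 131 \right)}} = \frac{1}{12373 - \frac{313}{142 + 131}} = \frac{1}{12373 - \frac{313}{273}} = \frac{1}{\frac{3377516}{273}} = \frac{273}{3377516}$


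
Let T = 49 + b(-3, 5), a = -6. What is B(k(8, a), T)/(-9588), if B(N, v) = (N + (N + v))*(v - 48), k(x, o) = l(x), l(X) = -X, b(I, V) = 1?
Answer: -1/141 ≈ -0.0070922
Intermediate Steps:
k(x, o) = -x
T = 50 (T = 49 + 1 = 50)
B(N, v) = (-48 + v)*(v + 2*N) (B(N, v) = (v + 2*N)*(-48 + v) = (-48 + v)*(v + 2*N))
B(k(8, a), T)/(-9588) = (50**2 - (-96)*8 - 48*50 + 2*(-1*8)*50)/(-9588) = (2500 - 96*(-8) - 2400 + 2*(-8)*50)*(-1/9588) = (2500 + 768 - 2400 - 800)*(-1/9588) = 68*(-1/9588) = -1/141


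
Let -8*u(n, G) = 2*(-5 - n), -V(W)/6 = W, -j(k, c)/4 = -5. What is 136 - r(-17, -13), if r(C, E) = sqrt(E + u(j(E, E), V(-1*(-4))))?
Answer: 136 - 3*I*sqrt(3)/2 ≈ 136.0 - 2.5981*I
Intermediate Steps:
j(k, c) = 20 (j(k, c) = -4*(-5) = 20)
V(W) = -6*W
u(n, G) = 5/4 + n/4 (u(n, G) = -(-5 - n)/4 = -(-10 - 2*n)/8 = 5/4 + n/4)
r(C, E) = sqrt(25/4 + E) (r(C, E) = sqrt(E + (5/4 + (1/4)*20)) = sqrt(E + (5/4 + 5)) = sqrt(E + 25/4) = sqrt(25/4 + E))
136 - r(-17, -13) = 136 - sqrt(25 + 4*(-13))/2 = 136 - sqrt(25 - 52)/2 = 136 - sqrt(-27)/2 = 136 - 3*I*sqrt(3)/2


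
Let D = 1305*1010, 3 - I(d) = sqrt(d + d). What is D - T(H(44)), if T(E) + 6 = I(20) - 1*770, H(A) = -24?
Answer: 1318823 + 2*sqrt(10) ≈ 1.3188e+6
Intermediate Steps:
I(d) = 3 - sqrt(2)*sqrt(d) (I(d) = 3 - sqrt(d + d) = 3 - sqrt(2*d) = 3 - sqrt(2)*sqrt(d))
D = 1318050
T(E) = -773 - 2*sqrt(10) (T(E) = -6 + ((3 - sqrt(2)*sqrt(20)) - 1*770) = -6 + ((3 - sqrt(2)*2*sqrt(5)) - 770) = -6 + ((3 - 2*sqrt(10)) - 770) = -6 + (-767 - 2*sqrt(10)) = -773 - 2*sqrt(10))
D - T(H(44)) = 1318050 - (-773 - 2*sqrt(10)) = 1318050 + (773 + 2*sqrt(10)) = 1318823 + 2*sqrt(10)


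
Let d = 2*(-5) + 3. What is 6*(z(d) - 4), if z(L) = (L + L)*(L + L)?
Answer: 1152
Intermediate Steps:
d = -7 (d = -10 + 3 = -7)
z(L) = 4*L**2 (z(L) = (2*L)*(2*L) = 4*L**2)
6*(z(d) - 4) = 6*(4*(-7)**2 - 4) = 6*(4*49 - 4) = 6*(196 - 4) = 6*192 = 1152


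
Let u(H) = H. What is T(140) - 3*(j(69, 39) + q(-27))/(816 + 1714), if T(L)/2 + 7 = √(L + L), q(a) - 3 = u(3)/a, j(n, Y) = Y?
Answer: -106637/7590 + 4*√70 ≈ 19.417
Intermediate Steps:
q(a) = 3 + 3/a
T(L) = -14 + 2*√2*√L (T(L) = -14 + 2*√(L + L) = -14 + 2*√(2*L) = -14 + 2*(√2*√L) = -14 + 2*√2*√L)
T(140) - 3*(j(69, 39) + q(-27))/(816 + 1714) = (-14 + 2*√2*√140) - 3*(39 + (3 + 3/(-27)))/(816 + 1714) = (-14 + 2*√2*(2*√35)) - 3*(39 + (3 + 3*(-1/27)))/2530 = (-14 + 4*√70) - 3*(39 + (3 - ⅑))/2530 = (-14 + 4*√70) - 3*(39 + 26/9)/2530 = (-14 + 4*√70) - 377/(3*2530) = (-14 + 4*√70) - 3*377/22770 = (-14 + 4*√70) - 377/7590 = -106637/7590 + 4*√70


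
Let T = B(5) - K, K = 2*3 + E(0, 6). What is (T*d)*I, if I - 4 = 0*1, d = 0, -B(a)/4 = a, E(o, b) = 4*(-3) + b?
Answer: 0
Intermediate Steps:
E(o, b) = -12 + b
B(a) = -4*a
K = 0 (K = 2*3 + (-12 + 6) = 6 - 6 = 0)
I = 4 (I = 4 + 0*1 = 4 + 0 = 4)
T = -20 (T = -4*5 - 1*0 = -20 + 0 = -20)
(T*d)*I = -20*0*4 = 0*4 = 0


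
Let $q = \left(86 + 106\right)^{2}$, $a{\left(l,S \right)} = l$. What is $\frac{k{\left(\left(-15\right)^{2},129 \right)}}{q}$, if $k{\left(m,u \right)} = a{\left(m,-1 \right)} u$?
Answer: $\frac{3225}{4096} \approx 0.78735$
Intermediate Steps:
$q = 36864$ ($q = 192^{2} = 36864$)
$k{\left(m,u \right)} = m u$
$\frac{k{\left(\left(-15\right)^{2},129 \right)}}{q} = \frac{\left(-15\right)^{2} \cdot 129}{36864} = 225 \cdot 129 \cdot \frac{1}{36864} = 29025 \cdot \frac{1}{36864} = \frac{3225}{4096}$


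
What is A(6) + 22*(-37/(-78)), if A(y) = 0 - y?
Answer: 173/39 ≈ 4.4359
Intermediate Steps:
A(y) = -y
A(6) + 22*(-37/(-78)) = -1*6 + 22*(-37/(-78)) = -6 + 22*(-37*(-1/78)) = -6 + 22*(37/78) = -6 + 407/39 = 173/39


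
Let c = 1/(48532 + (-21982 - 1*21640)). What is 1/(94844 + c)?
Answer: 4910/465684041 ≈ 1.0544e-5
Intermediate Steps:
c = 1/4910 (c = 1/(48532 + (-21982 - 21640)) = 1/(48532 - 43622) = 1/4910 ≈ 0.00020367)
1/(94844 + c) = 1/(94844 + 1/4910) = 1/(465684041/4910) = 4910/465684041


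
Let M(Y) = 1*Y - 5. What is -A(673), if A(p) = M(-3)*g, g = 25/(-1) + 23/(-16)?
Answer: -423/2 ≈ -211.50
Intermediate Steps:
g = -423/16 (g = 25*(-1) + 23*(-1/16) = -25 - 23/16 = -423/16 ≈ -26.438)
M(Y) = -5 + Y (M(Y) = Y - 5 = -5 + Y)
A(p) = 423/2 (A(p) = (-5 - 3)*(-423/16) = -8*(-423/16) = 423/2)
-A(673) = -1*423/2 = -423/2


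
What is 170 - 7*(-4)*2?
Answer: 226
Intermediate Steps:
170 - 7*(-4)*2 = 170 + 28*2 = 170 + 56 = 226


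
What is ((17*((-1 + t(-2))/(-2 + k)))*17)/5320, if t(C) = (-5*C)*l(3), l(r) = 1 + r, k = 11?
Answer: 3757/15960 ≈ 0.23540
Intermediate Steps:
t(C) = -20*C (t(C) = (-5*C)*(1 + 3) = -5*C*4 = -20*C)
((17*((-1 + t(-2))/(-2 + k)))*17)/5320 = ((17*((-1 - 20*(-2))/(-2 + 11)))*17)/5320 = ((17*((-1 + 40)/9))*17)*(1/5320) = ((17*(39*(1/9)))*17)*(1/5320) = ((17*(13/3))*17)*(1/5320) = ((221/3)*17)*(1/5320) = (3757/3)*(1/5320) = 3757/15960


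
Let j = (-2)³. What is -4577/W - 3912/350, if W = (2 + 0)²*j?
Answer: 738383/5600 ≈ 131.85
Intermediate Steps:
j = -8
W = -32 (W = (2 + 0)²*(-8) = 2²*(-8) = 4*(-8) = -32)
-4577/W - 3912/350 = -4577/(-32) - 3912/350 = -4577*(-1/32) - 3912*1/350 = 4577/32 - 1956/175 = 738383/5600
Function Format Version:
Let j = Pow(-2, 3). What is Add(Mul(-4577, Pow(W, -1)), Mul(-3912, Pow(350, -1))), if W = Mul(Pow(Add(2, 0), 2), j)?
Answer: Rational(738383, 5600) ≈ 131.85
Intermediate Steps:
j = -8
W = -32 (W = Mul(Pow(Add(2, 0), 2), -8) = Mul(Pow(2, 2), -8) = Mul(4, -8) = -32)
Add(Mul(-4577, Pow(W, -1)), Mul(-3912, Pow(350, -1))) = Add(Mul(-4577, Pow(-32, -1)), Mul(-3912, Pow(350, -1))) = Add(Mul(-4577, Rational(-1, 32)), Mul(-3912, Rational(1, 350))) = Add(Rational(4577, 32), Rational(-1956, 175)) = Rational(738383, 5600)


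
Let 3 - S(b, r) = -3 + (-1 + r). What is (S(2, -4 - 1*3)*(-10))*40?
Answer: -5600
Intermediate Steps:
S(b, r) = 7 - r (S(b, r) = 3 - (-3 + (-1 + r)) = 3 - (-4 + r) = 3 + (4 - r) = 7 - r)
(S(2, -4 - 1*3)*(-10))*40 = ((7 - (-4 - 1*3))*(-10))*40 = ((7 - (-4 - 3))*(-10))*40 = ((7 - 1*(-7))*(-10))*40 = ((7 + 7)*(-10))*40 = (14*(-10))*40 = -140*40 = -5600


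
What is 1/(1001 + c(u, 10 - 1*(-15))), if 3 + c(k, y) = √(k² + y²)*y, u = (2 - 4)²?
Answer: 998/595379 - 25*√641/595379 ≈ 0.00061314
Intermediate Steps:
u = 4 (u = (-2)² = 4)
c(k, y) = -3 + y*√(k² + y²) (c(k, y) = -3 + √(k² + y²)*y = -3 + y*√(k² + y²))
1/(1001 + c(u, 10 - 1*(-15))) = 1/(1001 + (-3 + (10 - 1*(-15))*√(4² + (10 - 1*(-15))²))) = 1/(1001 + (-3 + (10 + 15)*√(16 + (10 + 15)²))) = 1/(1001 + (-3 + 25*√(16 + 25²))) = 1/(1001 + (-3 + 25*√(16 + 625))) = 1/(1001 + (-3 + 25*√641)) = 1/(998 + 25*√641)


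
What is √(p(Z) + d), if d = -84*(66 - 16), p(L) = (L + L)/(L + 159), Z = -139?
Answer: I*√421390/10 ≈ 64.915*I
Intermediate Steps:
p(L) = 2*L/(159 + L) (p(L) = (2*L)/(159 + L) = 2*L/(159 + L))
d = -4200 (d = -84*50 = -4200)
√(p(Z) + d) = √(2*(-139)/(159 - 139) - 4200) = √(2*(-139)/20 - 4200) = √(2*(-139)*(1/20) - 4200) = √(-139/10 - 4200) = √(-42139/10) = I*√421390/10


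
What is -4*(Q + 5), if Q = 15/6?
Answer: -30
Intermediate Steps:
Q = 5/2 (Q = 15*(⅙) = 5/2 ≈ 2.5000)
-4*(Q + 5) = -4*(5/2 + 5) = -4*15/2 = -30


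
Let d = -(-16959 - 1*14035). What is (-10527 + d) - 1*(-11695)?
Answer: 32162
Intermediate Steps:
d = 30994 (d = -(-16959 - 14035) = -1*(-30994) = 30994)
(-10527 + d) - 1*(-11695) = (-10527 + 30994) - 1*(-11695) = 20467 + 11695 = 32162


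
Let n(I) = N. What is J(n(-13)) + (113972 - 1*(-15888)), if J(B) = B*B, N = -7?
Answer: 129909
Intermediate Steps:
n(I) = -7
J(B) = B²
J(n(-13)) + (113972 - 1*(-15888)) = (-7)² + (113972 - 1*(-15888)) = 49 + (113972 + 15888) = 49 + 129860 = 129909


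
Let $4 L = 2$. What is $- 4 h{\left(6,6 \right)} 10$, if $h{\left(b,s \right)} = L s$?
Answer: $-120$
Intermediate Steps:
$L = \frac{1}{2}$ ($L = \frac{1}{4} \cdot 2 = \frac{1}{2} \approx 0.5$)
$h{\left(b,s \right)} = \frac{s}{2}$
$- 4 h{\left(6,6 \right)} 10 = - 4 \cdot \frac{1}{2} \cdot 6 \cdot 10 = \left(-4\right) 3 \cdot 10 = \left(-12\right) 10 = -120$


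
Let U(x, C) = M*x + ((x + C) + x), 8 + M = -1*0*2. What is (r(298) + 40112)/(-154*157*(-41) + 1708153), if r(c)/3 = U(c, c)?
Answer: 35642/2699451 ≈ 0.013203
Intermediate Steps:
M = -8 (M = -8 - 1*0*2 = -8 + 0*2 = -8 + 0 = -8)
U(x, C) = C - 6*x (U(x, C) = -8*x + ((x + C) + x) = -8*x + ((C + x) + x) = -8*x + (C + 2*x) = C - 6*x)
r(c) = -15*c (r(c) = 3*(c - 6*c) = 3*(-5*c) = -15*c)
(r(298) + 40112)/(-154*157*(-41) + 1708153) = (-15*298 + 40112)/(-154*157*(-41) + 1708153) = (-4470 + 40112)/(-24178*(-41) + 1708153) = 35642/(991298 + 1708153) = 35642/2699451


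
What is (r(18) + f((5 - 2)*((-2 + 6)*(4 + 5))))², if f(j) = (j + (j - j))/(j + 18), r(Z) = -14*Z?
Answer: 3090564/49 ≈ 63073.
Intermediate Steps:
f(j) = j/(18 + j) (f(j) = (j + 0)/(18 + j) = j/(18 + j))
(r(18) + f((5 - 2)*((-2 + 6)*(4 + 5))))² = (-14*18 + ((5 - 2)*((-2 + 6)*(4 + 5)))/(18 + (5 - 2)*((-2 + 6)*(4 + 5))))² = (-252 + (3*(4*9))/(18 + 3*(4*9)))² = (-252 + (3*36)/(18 + 3*36))² = (-252 + 108/(18 + 108))² = (-252 + 108/126)² = (-252 + 108*(1/126))² = (-252 + 6/7)² = (-1758/7)² = 3090564/49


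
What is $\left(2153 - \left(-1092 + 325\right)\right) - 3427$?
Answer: $-507$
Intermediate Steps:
$\left(2153 - \left(-1092 + 325\right)\right) - 3427 = \left(2153 - -767\right) - 3427 = \left(2153 + 767\right) - 3427 = 2920 - 3427 = -507$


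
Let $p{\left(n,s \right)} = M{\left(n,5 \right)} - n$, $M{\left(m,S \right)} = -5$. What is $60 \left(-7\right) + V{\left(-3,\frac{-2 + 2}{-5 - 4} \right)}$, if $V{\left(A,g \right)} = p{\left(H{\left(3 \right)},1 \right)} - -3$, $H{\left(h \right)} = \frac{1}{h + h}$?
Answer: $- \frac{2533}{6} \approx -422.17$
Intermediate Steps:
$H{\left(h \right)} = \frac{1}{2 h}$
$p{\left(n,s \right)} = -5 - n$
$V{\left(A,g \right)} = - \frac{13}{6}$ ($V{\left(A,g \right)} = \left(-5 - \frac{1}{2 \cdot 3}\right) - -3 = \left(-5 - \frac{1}{2} \cdot \frac{1}{3}\right) + 3 = \left(-5 - \frac{1}{6}\right) + 3 = - \frac{31}{6} + 3 = - \frac{13}{6}$)
$60 \left(-7\right) + V{\left(-3,\frac{-2 + 2}{-5 - 4} \right)} = 60 \left(-7\right) - \frac{13}{6} = -420 - \frac{13}{6} = - \frac{2533}{6}$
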